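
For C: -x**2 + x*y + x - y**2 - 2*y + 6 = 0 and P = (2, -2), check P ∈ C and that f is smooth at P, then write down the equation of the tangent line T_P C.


Tangent line at P: -5*x + 4*y + 18 = 0.

Step 1: f(2, -2) = 0, so P lies on C.
Step 2: partial derivatives
  f_x(x, y) = -2*x + y + 1, f_y(x, y) = x - 2*y - 2.
  f_x(P) = -5, f_y(P) = 4 (gradient nonzero, so P is smooth).
Step 3: tangent line at P: -5·(x − 2) + 4·(y − -2) = 0.
Expanding: -5*x + 4*y + 18 = 0.


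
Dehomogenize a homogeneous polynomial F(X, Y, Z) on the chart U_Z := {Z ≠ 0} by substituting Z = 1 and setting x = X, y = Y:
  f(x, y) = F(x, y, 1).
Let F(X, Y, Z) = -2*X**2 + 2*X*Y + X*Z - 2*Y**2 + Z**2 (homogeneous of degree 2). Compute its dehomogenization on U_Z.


f(x, y) = -2*x**2 + 2*x*y + x - 2*y**2 + 1

On U_Z we set Z = 1. Each monomial c·X^i·Y^j·Z^k in F becomes c·x^i·y^j·1^k = c·x^i·y^j.
Substituting Z = 1: F(X, Y, 1) = -2*x**2 + 2*x*y + x - 2*y**2 + 1.
Note: deg(f) ≤ deg(F) = 2; strict inequality happens when F is divisible by Z (lost terms).


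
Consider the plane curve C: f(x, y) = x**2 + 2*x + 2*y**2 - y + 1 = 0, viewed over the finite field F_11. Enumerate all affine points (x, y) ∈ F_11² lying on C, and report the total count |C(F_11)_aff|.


Affine F_11-points: {(0, 8), (0, 9), (3, 2), (3, 4), (6, 2), (6, 4), (9, 8), (9, 9), (10, 0), (10, 6)}; count = 10.

For each of the 121 pairs (x, y) ∈ F_11², evaluate f(x, y) mod 11. Record the zeros.
  x = 0: [0↦1, 1↦2, 2↦7, 3↦5, 4↦7, 5↦2, 6↦1, 7↦4, 8↦0, 9↦0, 10↦4]  zeros at y ∈ {8, 9}
  x = 1: [0↦4, 1↦5, 2↦10, 3↦8, 4↦10, 5↦5, 6↦4, 7↦7, 8↦3, 9↦3, 10↦7]  zeros at y ∈ ∅
  x = 2: [0↦9, 1↦10, 2↦4, 3↦2, 4↦4, 5↦10, 6↦9, 7↦1, 8↦8, 9↦8, 10↦1]  zeros at y ∈ ∅
  x = 3: [0↦5, 1↦6, 2↦0, 3↦9, 4↦0, 5↦6, 6↦5, 7↦8, 8↦4, 9↦4, 10↦8]  zeros at y ∈ {2, 4}
  x = 4: [0↦3, 1↦4, 2↦9, 3↦7, 4↦9, 5↦4, 6↦3, 7↦6, 8↦2, 9↦2, 10↦6]  zeros at y ∈ ∅
  x = 5: [0↦3, 1↦4, 2↦9, 3↦7, 4↦9, 5↦4, 6↦3, 7↦6, 8↦2, 9↦2, 10↦6]  zeros at y ∈ ∅
  x = 6: [0↦5, 1↦6, 2↦0, 3↦9, 4↦0, 5↦6, 6↦5, 7↦8, 8↦4, 9↦4, 10↦8]  zeros at y ∈ {2, 4}
  x = 7: [0↦9, 1↦10, 2↦4, 3↦2, 4↦4, 5↦10, 6↦9, 7↦1, 8↦8, 9↦8, 10↦1]  zeros at y ∈ ∅
  x = 8: [0↦4, 1↦5, 2↦10, 3↦8, 4↦10, 5↦5, 6↦4, 7↦7, 8↦3, 9↦3, 10↦7]  zeros at y ∈ ∅
  x = 9: [0↦1, 1↦2, 2↦7, 3↦5, 4↦7, 5↦2, 6↦1, 7↦4, 8↦0, 9↦0, 10↦4]  zeros at y ∈ {8, 9}
  x = 10: [0↦0, 1↦1, 2↦6, 3↦4, 4↦6, 5↦1, 6↦0, 7↦3, 8↦10, 9↦10, 10↦3]  zeros at y ∈ {0, 6}
Collecting zeros: affine points = {(0, 8), (0, 9), (3, 2), (3, 4), (6, 2), (6, 4), (9, 8), (9, 9), (10, 0), (10, 6)}.
Total count |C(F_11)_aff| = 10.


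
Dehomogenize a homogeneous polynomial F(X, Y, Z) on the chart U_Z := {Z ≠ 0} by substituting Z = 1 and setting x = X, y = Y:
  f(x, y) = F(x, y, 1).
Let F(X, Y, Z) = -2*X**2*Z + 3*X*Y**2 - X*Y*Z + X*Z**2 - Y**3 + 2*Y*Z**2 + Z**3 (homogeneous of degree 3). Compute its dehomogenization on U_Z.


f(x, y) = -2*x**2 + 3*x*y**2 - x*y + x - y**3 + 2*y + 1

On U_Z we set Z = 1. Each monomial c·X^i·Y^j·Z^k in F becomes c·x^i·y^j·1^k = c·x^i·y^j.
Substituting Z = 1: F(X, Y, 1) = -2*x**2 + 3*x*y**2 - x*y + x - y**3 + 2*y + 1.
Note: deg(f) ≤ deg(F) = 3; strict inequality happens when F is divisible by Z (lost terms).


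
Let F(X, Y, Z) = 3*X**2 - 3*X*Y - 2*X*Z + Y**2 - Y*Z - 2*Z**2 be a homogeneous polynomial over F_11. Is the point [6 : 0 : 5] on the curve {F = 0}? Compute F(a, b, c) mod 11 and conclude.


F(6,0,5) ≡ 9 (mod 11); P is NOT on the curve.

Evaluate F(6, 0, 5) term-by-term (mod 11).
  3*X**2 ↦ 3·36·1·1 = 108
  -3*X*Y ↦ -3·6·0·1 = 0
  -2*X*Z ↦ -2·6·1·5 = -60
  Y**2 ↦ 1·1·0·1 = 0
  -Y*Z ↦ -1·1·0·5 = 0
  -2*Z**2 ↦ -2·1·1·25 = -50
Sum: F(6, 0, 5) = (108) + (0) + (-60) + (0) + (0) + (-50) = -2.
Reducing mod 11: -2 ≡ 9 (mod 11).
Since F(a, b, c) ≡ 9 ≠ 0 (mod 11), P does NOT lie on the curve.


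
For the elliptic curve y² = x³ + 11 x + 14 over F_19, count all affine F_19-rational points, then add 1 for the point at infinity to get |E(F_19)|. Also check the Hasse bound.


Affine points = {(1, 8), (1, 11), (2, 5), (2, 14), (3, 6), (3, 13), (5, 2), (5, 17), (6, 7), (6, 12), (7, 4), (7, 15), (8, 5), (8, 14), (9, 5), (9, 14), (13, 6), (13, 13), (14, 9), (14, 10), (15, 1), (15, 18), (16, 7), (16, 12)}; affine count = 24; |E(F_19)| = 25.

Discriminant check: Δ ∝ 4a³ + 27b² = 4·11³ + 27·14² = 4·1331 + 27·196 ≡ 14 (mod 19). Nonzero ⇒ E is nonsingular.
For each x ∈ F_19, compute rhs = x³ + 11·x + 14 mod 19, then count y ∈ F_19 with y² ≡ rhs.
  x = 0: rhs = 14, matching y values: none (0 points).
  x = 1: rhs = 7, matching y values: 8, 11 (2 points).
  x = 2: rhs = 6, matching y values: 5, 14 (2 points).
  x = 3: rhs = 17, matching y values: 6, 13 (2 points).
  x = 4: rhs = 8, matching y values: none (0 points).
  x = 5: rhs = 4, matching y values: 2, 17 (2 points).
  x = 6: rhs = 11, matching y values: 7, 12 (2 points).
  x = 7: rhs = 16, matching y values: 4, 15 (2 points).
  x = 8: rhs = 6, matching y values: 5, 14 (2 points).
  x = 9: rhs = 6, matching y values: 5, 14 (2 points).
  x = 10: rhs = 3, matching y values: none (0 points).
  x = 11: rhs = 3, matching y values: none (0 points).
  x = 12: rhs = 12, matching y values: none (0 points).
  x = 13: rhs = 17, matching y values: 6, 13 (2 points).
  x = 14: rhs = 5, matching y values: 9, 10 (2 points).
  x = 15: rhs = 1, matching y values: 1, 18 (2 points).
  x = 16: rhs = 11, matching y values: 7, 12 (2 points).
  x = 17: rhs = 3, matching y values: none (0 points).
  x = 18: rhs = 2, matching y values: none (0 points).
Total affine count: 24.
Full point count |E(F_19)| = 24 + 1 = 25.
Hasse bound: |25 − (19+1)| = |5| = 5 ≤ 2√19 ≈ 8.7178 ✓.


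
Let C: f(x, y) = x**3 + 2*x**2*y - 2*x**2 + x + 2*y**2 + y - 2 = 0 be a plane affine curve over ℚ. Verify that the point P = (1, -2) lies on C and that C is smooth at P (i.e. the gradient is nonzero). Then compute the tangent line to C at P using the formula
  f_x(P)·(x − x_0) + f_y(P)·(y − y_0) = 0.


Tangent line at P: -8*x - 5*y - 2 = 0.

Step 1: f(1, -2) = 0, so P lies on C.
Step 2: partial derivatives
  f_x(x, y) = 3*x**2 + 4*x*y - 4*x + 1, f_y(x, y) = 2*x**2 + 4*y + 1.
  f_x(P) = -8, f_y(P) = -5 (gradient nonzero, so P is smooth).
Step 3: tangent line at P: -8·(x − 1) + -5·(y − -2) = 0.
Expanding: -8*x - 5*y - 2 = 0.


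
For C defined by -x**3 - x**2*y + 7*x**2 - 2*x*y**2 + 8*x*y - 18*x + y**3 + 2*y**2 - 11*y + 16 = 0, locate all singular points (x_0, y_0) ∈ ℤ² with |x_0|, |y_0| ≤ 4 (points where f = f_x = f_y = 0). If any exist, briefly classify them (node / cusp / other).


Singular points: {(2, 1)}; classification: cusp.

Compute partial derivatives:
  f_x = -3*x**2 - 2*x*y + 14*x - 2*y**2 + 8*y - 18.
  f_y = -x**2 - 4*x*y + 8*x + 3*y**2 + 4*y - 11.
Scan x_0 ∈ {−4, ..., 4}. For each x_0, f_y(x_0, y) is a polynomial in y; find its integer roots y ∈ {−4, ..., 4}, then test f_x and f at those candidates.
  x = -4: f_y(-4, y) = 3*y**2 + 20*y - 59; no integer root y with |y| ≤ 4.
  x = -3: f_y(-3, y) = 3*y**2 + 16*y - 44; vanishes at y ∈ {2}. (-3, 2): f_x = -67 ≠ 0.
  x = -2: f_y(-2, y) = 3*y**2 + 12*y - 31; no integer root y with |y| ≤ 4.
  x = -1: f_y(-1, y) = 3*y**2 + 8*y - 20; no integer root y with |y| ≤ 4.
  x = 0: f_y(0, y) = 3*y**2 + 4*y - 11; no integer root y with |y| ≤ 4.
  x = 1: f_y(1, y) = 3*y**2 - 4; no integer root y with |y| ≤ 4.
  x = 2: f_y(2, y) = 3*y**2 - 4*y + 1; vanishes at y ∈ {1}. (2, 1): f_x = 0, f = 0 — SINGULAR.
  x = 3: f_y(3, y) = 3*y**2 - 8*y + 4; vanishes at y ∈ {2}. (3, 2): f_x = -7 ≠ 0.
  x = 4: f_y(4, y) = 3*y**2 - 12*y + 5; no integer root y with |y| ≤ 4.
Only singular point on the grid: (2, 1).
Classify: substitute x = 2 + u, y = 1 + v and expand: f = -u**3 - u**2*v - 2*u*v**2 + v**3 + v**2.
No constant or linear terms (consistent with a singular point). Quadratic part: v**2. Cubic part: -u**3 - u**2*v - 2*u*v**2 + v**3.
The quadratic part v**2 is a perfect square, so there is a single (double) tangent line v = 0, i.e. y = 1. Restricting the cubic part to that line (v = 0) leaves -u**3 ≠ 0, so f is not divisible by v and the branch is v² ≈ u**3 to lowest order — this is a cusp.
Classification: cusp.


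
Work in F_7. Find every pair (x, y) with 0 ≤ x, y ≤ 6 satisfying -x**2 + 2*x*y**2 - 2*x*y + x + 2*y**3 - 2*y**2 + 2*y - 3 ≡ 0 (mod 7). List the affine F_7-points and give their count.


Affine F_7-points: {(2, 4), (3, 1), (5, 1)}; count = 3.

For each of the 49 pairs (x, y) ∈ F_7², evaluate f(x, y) mod 7. Record the zeros.
  x = 0: [0↦4, 1↦6, 2↦2, 3↦4, 4↦3, 5↦4, 6↦5]  zeros at y ∈ ∅
  x = 1: [0↦4, 1↦6, 2↦6, 3↦2, 4↦6, 5↦2, 6↦2]  zeros at y ∈ ∅
  x = 2: [0↦2, 1↦4, 2↦1, 3↦5, 4↦0, 5↦5, 6↦4]  zeros at y ∈ {4}
  x = 3: [0↦5, 1↦0, 2↦1, 3↦6, 4↦6, 5↦6, 6↦4]  zeros at y ∈ {1}
  x = 4: [0↦6, 1↦1, 2↦6, 3↦5, 4↦3, 5↦5, 6↦2]  zeros at y ∈ ∅
  x = 5: [0↦5, 1↦0, 2↦2, 3↦2, 4↦5, 5↦2, 6↦5]  zeros at y ∈ {1}
  x = 6: [0↦2, 1↦4, 2↦3, 3↦4, 4↦5, 5↦4, 6↦6]  zeros at y ∈ ∅
Collecting zeros: affine points = {(2, 4), (3, 1), (5, 1)}.
Total count |C(F_7)_aff| = 3.


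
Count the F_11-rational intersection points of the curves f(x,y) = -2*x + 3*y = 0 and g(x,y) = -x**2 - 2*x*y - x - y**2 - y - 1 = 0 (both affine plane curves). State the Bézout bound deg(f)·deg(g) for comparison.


Common zeros: ∅; count = 0; Bézout bound = 2.

deg(f) = 1, deg(g) = 2, so Bézout bound = 2.
Scan x ∈ F_11. For each x, list the y ∈ F_11 with f(x, y) ≡ 0 and those with g(x, y) ≡ 0 (mod 11); the common zeros in that column are the intersection.
  x = 0: f ≡ 0 at y ∈ {0}; g ≡ 0 at y ∈ ∅; common: ∅.
  x = 1: f ≡ 0 at y ∈ {8}; g ≡ 0 at y ∈ ∅; common: ∅.
  x = 2: f ≡ 0 at y ∈ {5}; g ≡ 0 at y ∈ ∅; common: ∅.
  x = 3: f ≡ 0 at y ∈ {2}; g ≡ 0 at y ∈ ∅; common: ∅.
  x = 4: f ≡ 0 at y ∈ {10}; g ≡ 0 at y ∈ ∅; common: ∅.
  x = 5: f ≡ 0 at y ∈ {7}; g ≡ 0 at y ∈ ∅; common: ∅.
  x = 6: f ≡ 0 at y ∈ {4}; g ≡ 0 at y ∈ ∅; common: ∅.
  x = 7: f ≡ 0 at y ∈ {1}; g ≡ 0 at y ∈ ∅; common: ∅.
  x = 8: f ≡ 0 at y ∈ {9}; g ≡ 0 at y ∈ ∅; common: ∅.
  x = 9: f ≡ 0 at y ∈ {6}; g ≡ 0 at y ∈ ∅; common: ∅.
  x = 10: f ≡ 0 at y ∈ {3}; g ≡ 0 at y ∈ ∅; common: ∅.
Collecting: common zeros = ∅, so the count is 0.
Comparison with the Bézout bound: 0 ≤ 2 = deg(f)·deg(g), as expected for curves with no common component (the affine F_11-count falls short of the bound because intersections may lie at infinity, over extension fields, or carry multiplicity).


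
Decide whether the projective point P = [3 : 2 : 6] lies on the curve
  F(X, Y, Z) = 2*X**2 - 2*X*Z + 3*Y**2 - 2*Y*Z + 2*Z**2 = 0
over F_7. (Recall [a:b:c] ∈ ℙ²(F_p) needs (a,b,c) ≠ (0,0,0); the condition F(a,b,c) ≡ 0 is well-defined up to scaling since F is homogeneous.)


F(3,2,6) ≡ 0 (mod 7); P is on the curve.

Evaluate F(3, 2, 6) term-by-term (mod 7).
  2*X**2 ↦ 2·9·1·1 = 18
  -2*X*Z ↦ -2·3·1·6 = -36
  3*Y**2 ↦ 3·1·4·1 = 12
  -2*Y*Z ↦ -2·1·2·6 = -24
  2*Z**2 ↦ 2·1·1·36 = 72
Sum: F(3, 2, 6) = (18) + (-36) + (12) + (-24) + (72) = 42.
Reducing mod 7: 42 ≡ 0 (mod 7).
Since F(a, b, c) ≡ 0 (mod 7), P lies on the curve.


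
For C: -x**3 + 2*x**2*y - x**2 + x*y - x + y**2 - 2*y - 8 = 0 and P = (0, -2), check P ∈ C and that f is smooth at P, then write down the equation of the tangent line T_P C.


Tangent line at P: -3*x - 6*y - 12 = 0.

Step 1: f(0, -2) = 0, so P lies on C.
Step 2: partial derivatives
  f_x(x, y) = -3*x**2 + 4*x*y - 2*x + y - 1, f_y(x, y) = 2*x**2 + x + 2*y - 2.
  f_x(P) = -3, f_y(P) = -6 (gradient nonzero, so P is smooth).
Step 3: tangent line at P: -3·(x − 0) + -6·(y − -2) = 0.
Expanding: -3*x - 6*y - 12 = 0.


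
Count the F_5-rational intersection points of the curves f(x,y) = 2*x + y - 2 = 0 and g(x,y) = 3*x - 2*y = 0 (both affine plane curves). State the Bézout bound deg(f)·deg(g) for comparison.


Common zeros: {(2, 3)}; count = 1; Bézout bound = 1.

deg(f) = 1, deg(g) = 1, so Bézout bound = 1.
Scan x ∈ F_5. For each x, list the y ∈ F_5 with f(x, y) ≡ 0 and those with g(x, y) ≡ 0 (mod 5); the common zeros in that column are the intersection.
  x = 0: f ≡ 0 at y ∈ {2}; g ≡ 0 at y ∈ {0}; common: ∅.
  x = 1: f ≡ 0 at y ∈ {0}; g ≡ 0 at y ∈ {4}; common: ∅.
  x = 2: f ≡ 0 at y ∈ {3}; g ≡ 0 at y ∈ {3}; common: {3}.
  x = 3: f ≡ 0 at y ∈ {1}; g ≡ 0 at y ∈ {2}; common: ∅.
  x = 4: f ≡ 0 at y ∈ {4}; g ≡ 0 at y ∈ {1}; common: ∅.
Collecting: common zeros = {(2, 3)}, so the count is 1.
Comparison with the Bézout bound: 1 ≤ 1 = deg(f)·deg(g), as expected for curves with no common component (the bound is attained).


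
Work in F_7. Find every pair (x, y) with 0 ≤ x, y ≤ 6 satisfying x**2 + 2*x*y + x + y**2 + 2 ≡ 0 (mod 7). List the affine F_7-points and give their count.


Affine F_7-points: {(1, 1), (1, 4), (3, 0), (3, 1), (4, 2), (4, 4), (5, 2)}; count = 7.

For each of the 49 pairs (x, y) ∈ F_7², evaluate f(x, y) mod 7. Record the zeros.
  x = 0: [0↦2, 1↦3, 2↦6, 3↦4, 4↦4, 5↦6, 6↦3]  zeros at y ∈ ∅
  x = 1: [0↦4, 1↦0, 2↦5, 3↦5, 4↦0, 5↦4, 6↦3]  zeros at y ∈ {1, 4}
  x = 2: [0↦1, 1↦6, 2↦6, 3↦1, 4↦5, 5↦4, 6↦5]  zeros at y ∈ ∅
  x = 3: [0↦0, 1↦0, 2↦2, 3↦6, 4↦5, 5↦6, 6↦2]  zeros at y ∈ {0, 1}
  x = 4: [0↦1, 1↦3, 2↦0, 3↦6, 4↦0, 5↦3, 6↦1]  zeros at y ∈ {2, 4}
  x = 5: [0↦4, 1↦1, 2↦0, 3↦1, 4↦4, 5↦2, 6↦2]  zeros at y ∈ {2}
  x = 6: [0↦2, 1↦1, 2↦2, 3↦5, 4↦3, 5↦3, 6↦5]  zeros at y ∈ ∅
Collecting zeros: affine points = {(1, 1), (1, 4), (3, 0), (3, 1), (4, 2), (4, 4), (5, 2)}.
Total count |C(F_7)_aff| = 7.


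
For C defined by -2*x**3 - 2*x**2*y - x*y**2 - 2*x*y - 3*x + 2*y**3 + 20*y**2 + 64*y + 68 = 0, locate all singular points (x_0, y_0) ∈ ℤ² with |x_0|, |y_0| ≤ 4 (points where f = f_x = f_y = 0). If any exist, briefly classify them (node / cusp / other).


Singular points: {(1, -3)}; classification: cusp.

Compute partial derivatives:
  f_x = -6*x**2 - 4*x*y - y**2 - 2*y - 3.
  f_y = -2*x**2 - 2*x*y - 2*x + 6*y**2 + 40*y + 64.
Scan x_0 ∈ {−4, ..., 4}. For each x_0, f_y(x_0, y) is a polynomial in y; find its integer roots y ∈ {−4, ..., 4}, then test f_x and f at those candidates.
  x = -4: f_y(-4, y) = 6*y**2 + 48*y + 40; no integer root y with |y| ≤ 4.
  x = -3: f_y(-3, y) = 6*y**2 + 46*y + 52; no integer root y with |y| ≤ 4.
  x = -2: f_y(-2, y) = 6*y**2 + 44*y + 60; no integer root y with |y| ≤ 4.
  x = -1: f_y(-1, y) = 6*y**2 + 42*y + 64; no integer root y with |y| ≤ 4.
  x = 0: f_y(0, y) = 6*y**2 + 40*y + 64; vanishes at y ∈ {-4}. (0, -4): f_x = -11 ≠ 0.
  x = 1: f_y(1, y) = 6*y**2 + 38*y + 60; vanishes at y ∈ {-3}. (1, -3): f_x = 0, f = 0 — SINGULAR.
  x = 2: f_y(2, y) = 6*y**2 + 36*y + 52; no integer root y with |y| ≤ 4.
  x = 3: f_y(3, y) = 6*y**2 + 34*y + 40; vanishes at y ∈ {-4}. (3, -4): f_x = -17 ≠ 0.
  x = 4: f_y(4, y) = 6*y**2 + 32*y + 24; no integer root y with |y| ≤ 4.
Only singular point on the grid: (1, -3).
Classify: substitute x = 1 + u, y = -3 + v and expand: f = -2*u**3 - 2*u**2*v - u*v**2 + 2*v**3 + v**2.
No constant or linear terms (consistent with a singular point). Quadratic part: v**2. Cubic part: -2*u**3 - 2*u**2*v - u*v**2 + 2*v**3.
The quadratic part v**2 is a perfect square, so there is a single (double) tangent line v = 0, i.e. y = -3. Restricting the cubic part to that line (v = 0) leaves -2*u**3 ≠ 0, so f is not divisible by v and the branch is v² ≈ 2*u**3 to lowest order — this is a cusp.
Classification: cusp.


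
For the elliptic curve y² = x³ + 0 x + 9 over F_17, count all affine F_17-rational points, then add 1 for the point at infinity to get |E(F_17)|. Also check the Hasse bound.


Affine points = {(0, 3), (0, 14), (2, 0), (3, 6), (3, 11), (5, 7), (5, 10), (6, 2), (6, 15), (13, 8), (13, 9), (14, 4), (14, 13), (15, 1), (15, 16), (16, 5), (16, 12)}; affine count = 17; |E(F_17)| = 18.

Discriminant check: Δ ∝ 4a³ + 27b² = 4·0³ + 27·9² = 4·0 + 27·81 ≡ 11 (mod 17). Nonzero ⇒ E is nonsingular.
For each x ∈ F_17, compute rhs = x³ + 0·x + 9 mod 17, then count y ∈ F_17 with y² ≡ rhs.
  x = 0: rhs = 9, matching y values: 3, 14 (2 points).
  x = 1: rhs = 10, matching y values: none (0 points).
  x = 2: rhs = 0, matching y values: 0 (1 points).
  x = 3: rhs = 2, matching y values: 6, 11 (2 points).
  x = 4: rhs = 5, matching y values: none (0 points).
  x = 5: rhs = 15, matching y values: 7, 10 (2 points).
  x = 6: rhs = 4, matching y values: 2, 15 (2 points).
  x = 7: rhs = 12, matching y values: none (0 points).
  x = 8: rhs = 11, matching y values: none (0 points).
  x = 9: rhs = 7, matching y values: none (0 points).
  x = 10: rhs = 6, matching y values: none (0 points).
  x = 11: rhs = 14, matching y values: none (0 points).
  x = 12: rhs = 3, matching y values: none (0 points).
  x = 13: rhs = 13, matching y values: 8, 9 (2 points).
  x = 14: rhs = 16, matching y values: 4, 13 (2 points).
  x = 15: rhs = 1, matching y values: 1, 16 (2 points).
  x = 16: rhs = 8, matching y values: 5, 12 (2 points).
Total affine count: 17.
Full point count |E(F_17)| = 17 + 1 = 18.
Hasse bound: |18 − (17+1)| = |0| = 0 ≤ 2√17 ≈ 8.2462 ✓.


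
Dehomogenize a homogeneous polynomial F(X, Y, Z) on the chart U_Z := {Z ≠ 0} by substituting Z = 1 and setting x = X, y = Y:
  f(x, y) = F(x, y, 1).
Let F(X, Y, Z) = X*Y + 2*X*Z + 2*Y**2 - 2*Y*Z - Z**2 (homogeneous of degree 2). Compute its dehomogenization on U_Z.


f(x, y) = x*y + 2*x + 2*y**2 - 2*y - 1

On U_Z we set Z = 1. Each monomial c·X^i·Y^j·Z^k in F becomes c·x^i·y^j·1^k = c·x^i·y^j.
Substituting Z = 1: F(X, Y, 1) = x*y + 2*x + 2*y**2 - 2*y - 1.
Note: deg(f) ≤ deg(F) = 2; strict inequality happens when F is divisible by Z (lost terms).


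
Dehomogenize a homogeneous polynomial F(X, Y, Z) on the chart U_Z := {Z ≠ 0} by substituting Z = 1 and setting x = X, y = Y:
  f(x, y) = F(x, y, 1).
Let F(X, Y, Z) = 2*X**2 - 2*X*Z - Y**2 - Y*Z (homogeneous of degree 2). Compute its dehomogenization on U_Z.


f(x, y) = 2*x**2 - 2*x - y**2 - y

On U_Z we set Z = 1. Each monomial c·X^i·Y^j·Z^k in F becomes c·x^i·y^j·1^k = c·x^i·y^j.
Substituting Z = 1: F(X, Y, 1) = 2*x**2 - 2*x - y**2 - y.
Note: deg(f) ≤ deg(F) = 2; strict inequality happens when F is divisible by Z (lost terms).


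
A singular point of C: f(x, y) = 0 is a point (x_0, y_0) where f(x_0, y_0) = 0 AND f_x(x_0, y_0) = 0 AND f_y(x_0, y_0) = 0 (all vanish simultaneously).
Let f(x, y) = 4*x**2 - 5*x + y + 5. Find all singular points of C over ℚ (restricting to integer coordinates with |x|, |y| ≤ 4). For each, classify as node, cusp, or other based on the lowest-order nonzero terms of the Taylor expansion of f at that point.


No singular points in the scanned grid; C is smooth there.

Compute partial derivatives:
  f_x = 8*x - 5.
  f_y = 1.
f_y = 1 is a nonzero constant, so f_y never vanishes: no point (x, y) can satisfy f = f_x = f_y = 0. In particular no (x, y) ∈ {−4, ..., 4}² is singular; the curve is smooth.


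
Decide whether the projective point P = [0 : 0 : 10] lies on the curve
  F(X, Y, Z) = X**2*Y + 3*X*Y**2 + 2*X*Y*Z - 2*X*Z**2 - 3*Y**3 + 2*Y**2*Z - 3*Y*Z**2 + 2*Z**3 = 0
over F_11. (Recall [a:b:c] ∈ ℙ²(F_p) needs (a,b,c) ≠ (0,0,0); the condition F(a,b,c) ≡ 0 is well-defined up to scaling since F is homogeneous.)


F(0,0,10) ≡ 9 (mod 11); P is NOT on the curve.

Evaluate F(0, 0, 10) term-by-term (mod 11).
  X**2*Y ↦ 1·0·0·1 = 0
  3*X*Y**2 ↦ 3·0·0·1 = 0
  2*X*Y*Z ↦ 2·0·0·10 = 0
  -2*X*Z**2 ↦ -2·0·1·100 = 0
  -3*Y**3 ↦ -3·1·0·1 = 0
  2*Y**2*Z ↦ 2·1·0·10 = 0
  -3*Y*Z**2 ↦ -3·1·0·100 = 0
  2*Z**3 ↦ 2·1·1·1000 = 2000
Sum: F(0, 0, 10) = (0) + (0) + (0) + (0) + (0) + (0) + (0) + (2000) = 2000.
Reducing mod 11: 2000 ≡ 9 (mod 11).
Since F(a, b, c) ≡ 9 ≠ 0 (mod 11), P does NOT lie on the curve.


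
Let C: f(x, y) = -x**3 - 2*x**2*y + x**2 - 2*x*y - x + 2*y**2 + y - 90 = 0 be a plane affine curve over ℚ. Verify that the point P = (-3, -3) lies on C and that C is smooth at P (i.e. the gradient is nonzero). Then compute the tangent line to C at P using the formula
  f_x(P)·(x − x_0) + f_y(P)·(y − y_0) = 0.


Tangent line at P: -64*x - 23*y - 261 = 0.

Step 1: f(-3, -3) = 0, so P lies on C.
Step 2: partial derivatives
  f_x(x, y) = -3*x**2 - 4*x*y + 2*x - 2*y - 1, f_y(x, y) = -2*x**2 - 2*x + 4*y + 1.
  f_x(P) = -64, f_y(P) = -23 (gradient nonzero, so P is smooth).
Step 3: tangent line at P: -64·(x − -3) + -23·(y − -3) = 0.
Expanding: -64*x - 23*y - 261 = 0.


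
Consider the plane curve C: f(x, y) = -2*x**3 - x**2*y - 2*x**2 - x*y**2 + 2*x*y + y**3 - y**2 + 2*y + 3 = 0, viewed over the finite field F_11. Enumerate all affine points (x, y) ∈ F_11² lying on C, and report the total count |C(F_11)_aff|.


Affine F_11-points: {(0, 2), (1, 8), (2, 6), (4, 5), (5, 0), (5, 3), (7, 0), (7, 8), (9, 0), (9, 2), (9, 8)}; count = 11.

For each of the 121 pairs (x, y) ∈ F_11², evaluate f(x, y) mod 11. Record the zeros.
  x = 0: [0↦3, 1↦5, 2↦0, 3↦5, 4↦4, 5↦3, 6↦8, 7↦3, 8↦5, 9↦9, 10↦10]  zeros at y ∈ {2}
  x = 1: [0↦10, 1↦1, 2↦5, 3↦6, 4↦10, 5↦1, 6↦7, 7↦1, 8↦0, 9↦10, 10↦4]  zeros at y ∈ {8}
  x = 2: [0↦1, 1↦1, 2↦1, 3↦7, 4↦3, 5↦6, 6↦0, 7↦2, 8↦7, 9↦10, 10↦6]  zeros at y ∈ {6}
  x = 3: [0↦8, 1↦4, 2↦9, 3↦7, 4↦4, 5↦6, 6↦8, 7↦5, 8↦3, 9↦8, 10↦4]  zeros at y ∈ ∅
  x = 4: [0↦8, 1↦9, 2↦6, 3↦5, 4↦1, 5↦0, 6↦8, 7↦9, 8↦9, 9↦3, 10↦8]  zeros at y ∈ {5}
  x = 5: [0↦0, 1↦4, 2↦2, 3↦0, 4↦4, 5↦9, 6↦10, 7↦2, 8↦2, 9↦5, 10↦6]  zeros at y ∈ {0, 3}
  x = 6: [0↦5, 1↦10, 2↦7, 3↦2, 4↦1, 5↦10, 6↦2, 7↦5, 8↦3, 9↦2, 10↦8]  zeros at y ∈ ∅
  x = 7: [0↦0, 1↦4, 2↦9, 3↦10, 4↦2, 5↦2, 6↦5, 7↦6, 8↦0, 9↦4, 10↦2]  zeros at y ∈ {0, 8}
  x = 8: [0↦6, 1↦7, 2↦7, 3↦1, 4↦6, 5↦6, 6↦7, 7↦4, 8↦3, 9↦10, 10↦9]  zeros at y ∈ ∅
  x = 9: [0↦0, 1↦7, 2↦0, 3↦7, 4↦1, 5↦10, 6↦7, 7↦9, 8↦0, 9↦8, 10↦6]  zeros at y ∈ {0, 2, 8}
  x = 10: [0↦3, 1↦3, 2↦9, 3↦5, 4↦8, 5↦2, 6↦4, 7↦9, 8↦1, 9↦8, 10↦3]  zeros at y ∈ ∅
Collecting zeros: affine points = {(0, 2), (1, 8), (2, 6), (4, 5), (5, 0), (5, 3), (7, 0), (7, 8), (9, 0), (9, 2), (9, 8)}.
Total count |C(F_11)_aff| = 11.


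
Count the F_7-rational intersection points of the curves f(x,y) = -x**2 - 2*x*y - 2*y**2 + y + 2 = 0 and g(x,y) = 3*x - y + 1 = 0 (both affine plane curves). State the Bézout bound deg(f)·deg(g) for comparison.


Common zeros: {(1, 4), (5, 2)}; count = 2; Bézout bound = 2.

deg(f) = 2, deg(g) = 1, so Bézout bound = 2.
Scan x ∈ F_7. For each x, list the y ∈ F_7 with f(x, y) ≡ 0 and those with g(x, y) ≡ 0 (mod 7); the common zeros in that column are the intersection.
  x = 0: f ≡ 0 at y ∈ ∅; g ≡ 0 at y ∈ {1}; common: ∅.
  x = 1: f ≡ 0 at y ∈ {4, 6}; g ≡ 0 at y ∈ {4}; common: {4}.
  x = 2: f ≡ 0 at y ∈ {1}; g ≡ 0 at y ∈ {0}; common: ∅.
  x = 3: f ≡ 0 at y ∈ {0, 1}; g ≡ 0 at y ∈ {3}; common: ∅.
  x = 4: f ≡ 0 at y ∈ {0}; g ≡ 0 at y ∈ {6}; common: ∅.
  x = 5: f ≡ 0 at y ∈ {2, 4}; g ≡ 0 at y ∈ {2}; common: {2}.
  x = 6: f ≡ 0 at y ∈ ∅; g ≡ 0 at y ∈ {5}; common: ∅.
Collecting: common zeros = {(1, 4), (5, 2)}, so the count is 2.
Comparison with the Bézout bound: 2 ≤ 2 = deg(f)·deg(g), as expected for curves with no common component (the bound is attained).


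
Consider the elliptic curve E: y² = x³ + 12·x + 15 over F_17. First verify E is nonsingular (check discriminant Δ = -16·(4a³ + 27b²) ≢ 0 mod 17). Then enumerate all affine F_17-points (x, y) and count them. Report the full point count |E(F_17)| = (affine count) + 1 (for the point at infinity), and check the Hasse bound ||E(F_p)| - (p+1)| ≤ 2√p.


Affine points = {(0, 7), (0, 10), (2, 8), (2, 9), (4, 5), (4, 12), (5, 8), (5, 9), (7, 0), (9, 6), (9, 11), (10, 8), (10, 9), (11, 4), (11, 13), (12, 0), (15, 0), (16, 6), (16, 11)}; affine count = 19; |E(F_17)| = 20.

Discriminant check: Δ ∝ 4a³ + 27b² = 4·12³ + 27·15² = 4·1728 + 27·225 ≡ 16 (mod 17). Nonzero ⇒ E is nonsingular.
For each x ∈ F_17, compute rhs = x³ + 12·x + 15 mod 17, then count y ∈ F_17 with y² ≡ rhs.
  x = 0: rhs = 15, matching y values: 7, 10 (2 points).
  x = 1: rhs = 11, matching y values: none (0 points).
  x = 2: rhs = 13, matching y values: 8, 9 (2 points).
  x = 3: rhs = 10, matching y values: none (0 points).
  x = 4: rhs = 8, matching y values: 5, 12 (2 points).
  x = 5: rhs = 13, matching y values: 8, 9 (2 points).
  x = 6: rhs = 14, matching y values: none (0 points).
  x = 7: rhs = 0, matching y values: 0 (1 points).
  x = 8: rhs = 11, matching y values: none (0 points).
  x = 9: rhs = 2, matching y values: 6, 11 (2 points).
  x = 10: rhs = 13, matching y values: 8, 9 (2 points).
  x = 11: rhs = 16, matching y values: 4, 13 (2 points).
  x = 12: rhs = 0, matching y values: 0 (1 points).
  x = 13: rhs = 5, matching y values: none (0 points).
  x = 14: rhs = 3, matching y values: none (0 points).
  x = 15: rhs = 0, matching y values: 0 (1 points).
  x = 16: rhs = 2, matching y values: 6, 11 (2 points).
Total affine count: 19.
Full point count |E(F_17)| = 19 + 1 = 20.
Hasse bound: |20 − (17+1)| = |2| = 2 ≤ 2√17 ≈ 8.2462 ✓.


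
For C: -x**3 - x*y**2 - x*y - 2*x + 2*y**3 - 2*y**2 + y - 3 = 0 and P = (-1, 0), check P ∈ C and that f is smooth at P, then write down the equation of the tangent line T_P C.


Tangent line at P: -5*x + 2*y - 5 = 0.

Step 1: f(-1, 0) = 0, so P lies on C.
Step 2: partial derivatives
  f_x(x, y) = -3*x**2 - y**2 - y - 2, f_y(x, y) = -2*x*y - x + 6*y**2 - 4*y + 1.
  f_x(P) = -5, f_y(P) = 2 (gradient nonzero, so P is smooth).
Step 3: tangent line at P: -5·(x − -1) + 2·(y − 0) = 0.
Expanding: -5*x + 2*y - 5 = 0.


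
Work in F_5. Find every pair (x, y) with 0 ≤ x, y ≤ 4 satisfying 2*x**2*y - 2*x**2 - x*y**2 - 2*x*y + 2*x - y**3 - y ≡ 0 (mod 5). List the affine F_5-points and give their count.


Affine F_5-points: {(0, 0), (0, 2), (0, 3), (1, 0), (2, 3), (3, 1), (3, 2), (3, 4), (4, 4)}; count = 9.

For each of the 25 pairs (x, y) ∈ F_5², evaluate f(x, y) mod 5. Record the zeros.
  x = 0: [0↦0, 1↦3, 2↦0, 3↦0, 4↦2]  zeros at y ∈ {0, 2, 3}
  x = 1: [0↦0, 1↦2, 2↦1, 3↦1, 4↦1]  zeros at y ∈ {0}
  x = 2: [0↦1, 1↦1, 2↦1, 3↦0, 4↦2]  zeros at y ∈ {3}
  x = 3: [0↦3, 1↦0, 2↦0, 3↦2, 4↦0]  zeros at y ∈ {1, 2, 4}
  x = 4: [0↦1, 1↦4, 2↦3, 3↦2, 4↦0]  zeros at y ∈ {4}
Collecting zeros: affine points = {(0, 0), (0, 2), (0, 3), (1, 0), (2, 3), (3, 1), (3, 2), (3, 4), (4, 4)}.
Total count |C(F_5)_aff| = 9.


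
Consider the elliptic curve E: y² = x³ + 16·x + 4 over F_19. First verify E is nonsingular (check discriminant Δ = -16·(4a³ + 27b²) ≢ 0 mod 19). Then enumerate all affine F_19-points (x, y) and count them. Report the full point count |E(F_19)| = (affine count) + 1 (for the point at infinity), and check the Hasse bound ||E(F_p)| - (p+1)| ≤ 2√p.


Affine points = {(0, 2), (0, 17), (2, 5), (2, 14), (5, 0), (8, 6), (8, 13), (10, 9), (10, 10), (12, 9), (12, 10), (15, 3), (15, 16), (16, 9), (16, 10), (18, 5), (18, 14)}; affine count = 17; |E(F_19)| = 18.

Discriminant check: Δ ∝ 4a³ + 27b² = 4·16³ + 27·4² = 4·4096 + 27·16 ≡ 1 (mod 19). Nonzero ⇒ E is nonsingular.
For each x ∈ F_19, compute rhs = x³ + 16·x + 4 mod 19, then count y ∈ F_19 with y² ≡ rhs.
  x = 0: rhs = 4, matching y values: 2, 17 (2 points).
  x = 1: rhs = 2, matching y values: none (0 points).
  x = 2: rhs = 6, matching y values: 5, 14 (2 points).
  x = 3: rhs = 3, matching y values: none (0 points).
  x = 4: rhs = 18, matching y values: none (0 points).
  x = 5: rhs = 0, matching y values: 0 (1 points).
  x = 6: rhs = 12, matching y values: none (0 points).
  x = 7: rhs = 3, matching y values: none (0 points).
  x = 8: rhs = 17, matching y values: 6, 13 (2 points).
  x = 9: rhs = 3, matching y values: none (0 points).
  x = 10: rhs = 5, matching y values: 9, 10 (2 points).
  x = 11: rhs = 10, matching y values: none (0 points).
  x = 12: rhs = 5, matching y values: 9, 10 (2 points).
  x = 13: rhs = 15, matching y values: none (0 points).
  x = 14: rhs = 8, matching y values: none (0 points).
  x = 15: rhs = 9, matching y values: 3, 16 (2 points).
  x = 16: rhs = 5, matching y values: 9, 10 (2 points).
  x = 17: rhs = 2, matching y values: none (0 points).
  x = 18: rhs = 6, matching y values: 5, 14 (2 points).
Total affine count: 17.
Full point count |E(F_19)| = 17 + 1 = 18.
Hasse bound: |18 − (19+1)| = |-2| = 2 ≤ 2√19 ≈ 8.7178 ✓.


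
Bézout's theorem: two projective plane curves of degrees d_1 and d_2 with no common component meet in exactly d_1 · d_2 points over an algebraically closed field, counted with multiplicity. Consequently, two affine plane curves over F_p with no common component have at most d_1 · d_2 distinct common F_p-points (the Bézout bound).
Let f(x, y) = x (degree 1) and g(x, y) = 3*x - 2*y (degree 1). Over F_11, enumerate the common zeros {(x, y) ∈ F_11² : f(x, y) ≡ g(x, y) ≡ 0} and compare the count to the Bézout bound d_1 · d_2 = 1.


Common zeros: {(0, 0)}; count = 1; Bézout bound = 1.

deg(f) = 1, deg(g) = 1, so Bézout bound = 1.
Scan x ∈ F_11. For each x, list the y ∈ F_11 with f(x, y) ≡ 0 and those with g(x, y) ≡ 0 (mod 11); the common zeros in that column are the intersection.
  x = 0: f ≡ 0 at y ∈ {0, 1, 2, 3, 4, 5, 6, 7, 8, 9, 10}; g ≡ 0 at y ∈ {0}; common: {0}.
  x = 1: f ≡ 0 at y ∈ ∅; g ≡ 0 at y ∈ {7}; common: ∅.
  x = 2: f ≡ 0 at y ∈ ∅; g ≡ 0 at y ∈ {3}; common: ∅.
  x = 3: f ≡ 0 at y ∈ ∅; g ≡ 0 at y ∈ {10}; common: ∅.
  x = 4: f ≡ 0 at y ∈ ∅; g ≡ 0 at y ∈ {6}; common: ∅.
  x = 5: f ≡ 0 at y ∈ ∅; g ≡ 0 at y ∈ {2}; common: ∅.
  x = 6: f ≡ 0 at y ∈ ∅; g ≡ 0 at y ∈ {9}; common: ∅.
  x = 7: f ≡ 0 at y ∈ ∅; g ≡ 0 at y ∈ {5}; common: ∅.
  x = 8: f ≡ 0 at y ∈ ∅; g ≡ 0 at y ∈ {1}; common: ∅.
  x = 9: f ≡ 0 at y ∈ ∅; g ≡ 0 at y ∈ {8}; common: ∅.
  x = 10: f ≡ 0 at y ∈ ∅; g ≡ 0 at y ∈ {4}; common: ∅.
Collecting: common zeros = {(0, 0)}, so the count is 1.
Comparison with the Bézout bound: 1 ≤ 1 = deg(f)·deg(g), as expected for curves with no common component (the bound is attained).


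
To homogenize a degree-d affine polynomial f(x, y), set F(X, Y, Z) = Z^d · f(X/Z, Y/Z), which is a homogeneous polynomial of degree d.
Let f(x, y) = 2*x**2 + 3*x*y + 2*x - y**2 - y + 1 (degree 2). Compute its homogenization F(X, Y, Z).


F(X, Y, Z) = 2*X**2 + 3*X*Y + 2*X*Z - Y**2 - Y*Z + Z**2

deg(f) = 2.
Substitute x = X/Z, y = Y/Z into f, then multiply by Z^2.
  monomial 2·x^2·y^0 ↦ 2·X^2·Y^0·Z^0.
  monomial 3·x^1·y^1 ↦ 3·X^1·Y^1·Z^0.
  monomial 2·x^1·y^0 ↦ 2·X^1·Y^0·Z^1.
  monomial -1·x^0·y^2 ↦ -1·X^0·Y^2·Z^0.
  monomial -1·x^0·y^1 ↦ -1·X^0·Y^1·Z^1.
  monomial 1·x^0·y^0 ↦ 1·X^0·Y^0·Z^2.
Collecting: F(X, Y, Z) = 2*X**2 + 3*X*Y + 2*X*Z - Y**2 - Y*Z + Z**2.


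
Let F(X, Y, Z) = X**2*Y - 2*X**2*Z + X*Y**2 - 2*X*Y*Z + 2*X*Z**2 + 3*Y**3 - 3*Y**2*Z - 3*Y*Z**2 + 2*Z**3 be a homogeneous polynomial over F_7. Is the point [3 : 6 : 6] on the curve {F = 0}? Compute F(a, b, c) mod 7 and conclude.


F(3,6,6) ≡ 6 (mod 7); P is NOT on the curve.

Evaluate F(3, 6, 6) term-by-term (mod 7).
  X**2*Y ↦ 1·9·6·1 = 54
  -2*X**2*Z ↦ -2·9·1·6 = -108
  X*Y**2 ↦ 1·3·36·1 = 108
  -2*X*Y*Z ↦ -2·3·6·6 = -216
  2*X*Z**2 ↦ 2·3·1·36 = 216
  3*Y**3 ↦ 3·1·216·1 = 648
  -3*Y**2*Z ↦ -3·1·36·6 = -648
  -3*Y*Z**2 ↦ -3·1·6·36 = -648
  2*Z**3 ↦ 2·1·1·216 = 432
Sum: F(3, 6, 6) = (54) + (-108) + (108) + (-216) + (216) + (648) + (-648) + (-648) + (432) = -162.
Reducing mod 7: -162 ≡ 6 (mod 7).
Since F(a, b, c) ≡ 6 ≠ 0 (mod 7), P does NOT lie on the curve.


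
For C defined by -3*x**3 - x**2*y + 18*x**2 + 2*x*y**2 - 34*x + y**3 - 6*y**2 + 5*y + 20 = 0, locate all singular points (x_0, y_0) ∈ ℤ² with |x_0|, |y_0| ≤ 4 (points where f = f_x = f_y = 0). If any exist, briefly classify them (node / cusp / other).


Singular points: {(2, 1)}; classification: node.

Compute partial derivatives:
  f_x = -9*x**2 - 2*x*y + 36*x + 2*y**2 - 34.
  f_y = -x**2 + 4*x*y + 3*y**2 - 12*y + 5.
Scan x_0 ∈ {−4, ..., 4}. For each x_0, f_y(x_0, y) is a polynomial in y; find its integer roots y ∈ {−4, ..., 4}, then test f_x and f at those candidates.
  x = -4: f_y(-4, y) = 3*y**2 - 28*y - 11; no integer root y with |y| ≤ 4.
  x = -3: f_y(-3, y) = 3*y**2 - 24*y - 4; no integer root y with |y| ≤ 4.
  x = -2: f_y(-2, y) = 3*y**2 - 20*y + 1; no integer root y with |y| ≤ 4.
  x = -1: f_y(-1, y) = 3*y**2 - 16*y + 4; no integer root y with |y| ≤ 4.
  x = 0: f_y(0, y) = 3*y**2 - 12*y + 5; no integer root y with |y| ≤ 4.
  x = 1: f_y(1, y) = 3*y**2 - 8*y + 4; vanishes at y ∈ {2}. (1, 2): f_x = -3 ≠ 0.
  x = 2: f_y(2, y) = 3*y**2 - 4*y + 1; vanishes at y ∈ {1}. (2, 1): f_x = 0, f = 0 — SINGULAR.
  x = 3: f_y(3, y) = 3*y**2 - 4; no integer root y with |y| ≤ 4.
  x = 4: f_y(4, y) = 3*y**2 + 4*y - 11; no integer root y with |y| ≤ 4.
Only singular point on the grid: (2, 1).
Classify: substitute x = 2 + u, y = 1 + v and expand: f = -3*u**3 - u**2*v - u**2 + 2*u*v**2 + v**3 + v**2.
No constant or linear terms (consistent with a singular point). Quadratic part: -u**2 + v**2. Cubic part: -3*u**3 - u**2*v + 2*u*v**2 + v**3.
The quadratic part v**2 - u**2 = (v − u)(v + u) splits into two distinct linear factors, so there are two distinct tangent lines y − 1 = ±(x − 2) — this is a node (ordinary double point).
Classification: node.


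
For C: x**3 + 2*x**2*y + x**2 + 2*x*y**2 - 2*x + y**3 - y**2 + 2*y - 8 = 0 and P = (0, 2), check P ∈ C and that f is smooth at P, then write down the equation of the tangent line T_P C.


Tangent line at P: 6*x + 10*y - 20 = 0.

Step 1: f(0, 2) = 0, so P lies on C.
Step 2: partial derivatives
  f_x(x, y) = 3*x**2 + 4*x*y + 2*x + 2*y**2 - 2, f_y(x, y) = 2*x**2 + 4*x*y + 3*y**2 - 2*y + 2.
  f_x(P) = 6, f_y(P) = 10 (gradient nonzero, so P is smooth).
Step 3: tangent line at P: 6·(x − 0) + 10·(y − 2) = 0.
Expanding: 6*x + 10*y - 20 = 0.


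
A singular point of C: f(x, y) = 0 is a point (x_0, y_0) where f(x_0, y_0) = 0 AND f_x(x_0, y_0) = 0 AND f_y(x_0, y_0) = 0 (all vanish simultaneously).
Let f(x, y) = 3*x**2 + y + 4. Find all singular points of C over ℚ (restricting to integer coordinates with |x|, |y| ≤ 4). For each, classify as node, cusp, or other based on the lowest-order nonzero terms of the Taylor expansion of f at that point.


No singular points in the scanned grid; C is smooth there.

Compute partial derivatives:
  f_x = 6*x.
  f_y = 1.
f_y = 1 is a nonzero constant, so f_y never vanishes: no point (x, y) can satisfy f = f_x = f_y = 0. In particular no (x, y) ∈ {−4, ..., 4}² is singular; the curve is smooth.


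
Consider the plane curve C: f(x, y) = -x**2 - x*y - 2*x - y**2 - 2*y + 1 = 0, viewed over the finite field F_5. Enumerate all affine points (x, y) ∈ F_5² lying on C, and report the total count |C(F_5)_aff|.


Affine F_5-points: {(1, 3), (1, 4), (3, 1), (3, 4), (4, 1), (4, 3)}; count = 6.

For each of the 25 pairs (x, y) ∈ F_5², evaluate f(x, y) mod 5. Record the zeros.
  x = 0: [0↦1, 1↦3, 2↦3, 3↦1, 4↦2]  zeros at y ∈ ∅
  x = 1: [0↦3, 1↦4, 2↦3, 3↦0, 4↦0]  zeros at y ∈ {3, 4}
  x = 2: [0↦3, 1↦3, 2↦1, 3↦2, 4↦1]  zeros at y ∈ ∅
  x = 3: [0↦1, 1↦0, 2↦2, 3↦2, 4↦0]  zeros at y ∈ {1, 4}
  x = 4: [0↦2, 1↦0, 2↦1, 3↦0, 4↦2]  zeros at y ∈ {1, 3}
Collecting zeros: affine points = {(1, 3), (1, 4), (3, 1), (3, 4), (4, 1), (4, 3)}.
Total count |C(F_5)_aff| = 6.


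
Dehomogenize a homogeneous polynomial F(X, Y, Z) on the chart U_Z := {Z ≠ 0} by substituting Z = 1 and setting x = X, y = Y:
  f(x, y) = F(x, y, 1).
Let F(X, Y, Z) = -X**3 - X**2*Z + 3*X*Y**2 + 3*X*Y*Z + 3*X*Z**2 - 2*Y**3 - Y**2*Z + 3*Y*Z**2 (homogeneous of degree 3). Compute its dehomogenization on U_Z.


f(x, y) = -x**3 - x**2 + 3*x*y**2 + 3*x*y + 3*x - 2*y**3 - y**2 + 3*y

On U_Z we set Z = 1. Each monomial c·X^i·Y^j·Z^k in F becomes c·x^i·y^j·1^k = c·x^i·y^j.
Substituting Z = 1: F(X, Y, 1) = -x**3 - x**2 + 3*x*y**2 + 3*x*y + 3*x - 2*y**3 - y**2 + 3*y.
Note: deg(f) ≤ deg(F) = 3; strict inequality happens when F is divisible by Z (lost terms).


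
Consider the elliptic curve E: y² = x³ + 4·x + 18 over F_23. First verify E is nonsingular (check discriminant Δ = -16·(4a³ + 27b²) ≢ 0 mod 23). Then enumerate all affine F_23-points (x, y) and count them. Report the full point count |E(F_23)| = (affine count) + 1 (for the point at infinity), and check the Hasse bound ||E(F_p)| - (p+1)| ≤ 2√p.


Affine points = {(0, 8), (0, 15), (1, 0), (4, 11), (4, 12), (5, 5), (5, 18), (9, 1), (9, 22), (10, 0), (11, 6), (11, 17), (12, 0), (13, 6), (13, 17), (14, 9), (14, 14), (15, 7), (15, 16), (17, 10), (17, 13), (20, 5), (20, 18), (21, 5), (21, 18), (22, 6), (22, 17)}; affine count = 27; |E(F_23)| = 28.

Discriminant check: Δ ∝ 4a³ + 27b² = 4·4³ + 27·18² = 4·64 + 27·324 ≡ 11 (mod 23). Nonzero ⇒ E is nonsingular.
For each x ∈ F_23, compute rhs = x³ + 4·x + 18 mod 23, then count y ∈ F_23 with y² ≡ rhs.
  x = 0: rhs = 18, matching y values: 8, 15 (2 points).
  x = 1: rhs = 0, matching y values: 0 (1 points).
  x = 2: rhs = 11, matching y values: none (0 points).
  x = 3: rhs = 11, matching y values: none (0 points).
  x = 4: rhs = 6, matching y values: 11, 12 (2 points).
  x = 5: rhs = 2, matching y values: 5, 18 (2 points).
  x = 6: rhs = 5, matching y values: none (0 points).
  x = 7: rhs = 21, matching y values: none (0 points).
  x = 8: rhs = 10, matching y values: none (0 points).
  x = 9: rhs = 1, matching y values: 1, 22 (2 points).
  x = 10: rhs = 0, matching y values: 0 (1 points).
  x = 11: rhs = 13, matching y values: 6, 17 (2 points).
  x = 12: rhs = 0, matching y values: 0 (1 points).
  x = 13: rhs = 13, matching y values: 6, 17 (2 points).
  x = 14: rhs = 12, matching y values: 9, 14 (2 points).
  x = 15: rhs = 3, matching y values: 7, 16 (2 points).
  x = 16: rhs = 15, matching y values: none (0 points).
  x = 17: rhs = 8, matching y values: 10, 13 (2 points).
  x = 18: rhs = 11, matching y values: none (0 points).
  x = 19: rhs = 7, matching y values: none (0 points).
  x = 20: rhs = 2, matching y values: 5, 18 (2 points).
  x = 21: rhs = 2, matching y values: 5, 18 (2 points).
  x = 22: rhs = 13, matching y values: 6, 17 (2 points).
Total affine count: 27.
Full point count |E(F_23)| = 27 + 1 = 28.
Hasse bound: |28 − (23+1)| = |4| = 4 ≤ 2√23 ≈ 9.5917 ✓.


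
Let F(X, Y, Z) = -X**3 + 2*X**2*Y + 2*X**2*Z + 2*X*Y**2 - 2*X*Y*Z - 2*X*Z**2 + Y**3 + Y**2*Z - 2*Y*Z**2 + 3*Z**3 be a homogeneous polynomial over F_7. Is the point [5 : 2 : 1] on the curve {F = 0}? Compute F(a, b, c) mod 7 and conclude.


F(5,2,1) ≡ 4 (mod 7); P is NOT on the curve.

Evaluate F(5, 2, 1) term-by-term (mod 7).
  -X**3 ↦ -1·125·1·1 = -125
  2*X**2*Y ↦ 2·25·2·1 = 100
  2*X**2*Z ↦ 2·25·1·1 = 50
  2*X*Y**2 ↦ 2·5·4·1 = 40
  -2*X*Y*Z ↦ -2·5·2·1 = -20
  -2*X*Z**2 ↦ -2·5·1·1 = -10
  Y**3 ↦ 1·1·8·1 = 8
  Y**2*Z ↦ 1·1·4·1 = 4
  -2*Y*Z**2 ↦ -2·1·2·1 = -4
  3*Z**3 ↦ 3·1·1·1 = 3
Sum: F(5, 2, 1) = (-125) + (100) + (50) + (40) + (-20) + (-10) + (8) + (4) + (-4) + (3) = 46.
Reducing mod 7: 46 ≡ 4 (mod 7).
Since F(a, b, c) ≡ 4 ≠ 0 (mod 7), P does NOT lie on the curve.


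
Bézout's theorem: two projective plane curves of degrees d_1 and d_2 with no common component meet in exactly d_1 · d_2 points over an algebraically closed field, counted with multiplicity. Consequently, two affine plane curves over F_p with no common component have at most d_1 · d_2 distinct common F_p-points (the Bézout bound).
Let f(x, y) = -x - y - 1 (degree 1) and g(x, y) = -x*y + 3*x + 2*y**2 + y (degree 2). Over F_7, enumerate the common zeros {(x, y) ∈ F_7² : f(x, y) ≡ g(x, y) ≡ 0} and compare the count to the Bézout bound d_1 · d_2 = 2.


Common zeros: {(3, 3), (4, 2)}; count = 2; Bézout bound = 2.

deg(f) = 1, deg(g) = 2, so Bézout bound = 2.
Scan x ∈ F_7. For each x, list the y ∈ F_7 with f(x, y) ≡ 0 and those with g(x, y) ≡ 0 (mod 7); the common zeros in that column are the intersection.
  x = 0: f ≡ 0 at y ∈ {6}; g ≡ 0 at y ∈ {0, 3}; common: ∅.
  x = 1: f ≡ 0 at y ∈ {5}; g ≡ 0 at y ∈ {3, 4}; common: ∅.
  x = 2: f ≡ 0 at y ∈ {4}; g ≡ 0 at y ∈ {1, 3}; common: ∅.
  x = 3: f ≡ 0 at y ∈ {3}; g ≡ 0 at y ∈ {3, 5}; common: {3}.
  x = 4: f ≡ 0 at y ∈ {2}; g ≡ 0 at y ∈ {2, 3}; common: {2}.
  x = 5: f ≡ 0 at y ∈ {1}; g ≡ 0 at y ∈ {3, 6}; common: ∅.
  x = 6: f ≡ 0 at y ∈ {0}; g ≡ 0 at y ∈ {3}; common: ∅.
Collecting: common zeros = {(3, 3), (4, 2)}, so the count is 2.
Comparison with the Bézout bound: 2 ≤ 2 = deg(f)·deg(g), as expected for curves with no common component (the bound is attained).
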